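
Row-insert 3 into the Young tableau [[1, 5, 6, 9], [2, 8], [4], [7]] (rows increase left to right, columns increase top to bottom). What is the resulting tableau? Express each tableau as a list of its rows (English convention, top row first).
[[1, 3, 6, 9], [2, 5], [4, 8], [7]]

In row 1, 3 replaces 5 (the leftmost entry greater than 3); 5 is bumped to row 2. In row 2, 5 replaces 8 (the leftmost entry greater than 5); 8 is bumped to row 3. 8 is appended to row 3. The new tableau is [[1, 3, 6, 9], [2, 5], [4, 8], [7]].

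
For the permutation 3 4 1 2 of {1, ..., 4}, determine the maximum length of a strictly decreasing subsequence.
2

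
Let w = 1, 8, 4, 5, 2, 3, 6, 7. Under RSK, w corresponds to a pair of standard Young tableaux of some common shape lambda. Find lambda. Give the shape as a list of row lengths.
[5, 2, 1]

RSK row insertion gives P = [[1, 2, 3, 6, 7], [4, 5], [8]], which has shape [5, 2, 1].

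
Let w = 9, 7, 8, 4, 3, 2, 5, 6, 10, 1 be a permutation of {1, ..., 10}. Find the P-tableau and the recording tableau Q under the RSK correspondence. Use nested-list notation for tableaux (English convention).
P = [[1, 5, 6, 10], [2, 8], [3], [4], [7], [9]], Q = [[1, 3, 8, 9], [2, 7], [4], [5], [6], [10]]

Insert each entry of the permutation into P by Schensted row insertion, recording in Q the position of each new cell.

Insert 9: appended to row 1. P = [[9]], Q = [[1]].
Insert 7: 7 bumps 9 from row 1; 9 starts row 2. P = [[7], [9]], Q = [[1], [2]].
Insert 8: appended to row 1. P = [[7, 8], [9]], Q = [[1, 3], [2]].
Insert 4: 4 bumps 7 from row 1; 7 bumps 9 from row 2; 9 starts row 3. P = [[4, 8], [7], [9]], Q = [[1, 3], [2], [4]].
Insert 3: 3 bumps 4 from row 1; 4 bumps 7 from row 2; 7 bumps 9 from row 3; 9 starts row 4. P = [[3, 8], [4], [7], [9]], Q = [[1, 3], [2], [4], [5]].
Insert 2: 2 bumps 3 from row 1; 3 bumps 4 from row 2; 4 bumps 7 from row 3; 7 bumps 9 from row 4; 9 starts row 5. P = [[2, 8], [3], [4], [7], [9]], Q = [[1, 3], [2], [4], [5], [6]].
Insert 5: 5 bumps 8 from row 1; 8 appends to row 2. P = [[2, 5], [3, 8], [4], [7], [9]], Q = [[1, 3], [2, 7], [4], [5], [6]].
Insert 6: appended to row 1. P = [[2, 5, 6], [3, 8], [4], [7], [9]], Q = [[1, 3, 8], [2, 7], [4], [5], [6]].
Insert 10: appended to row 1. P = [[2, 5, 6, 10], [3, 8], [4], [7], [9]], Q = [[1, 3, 8, 9], [2, 7], [4], [5], [6]].
Insert 1: 1 bumps 2 from row 1; 2 bumps 3 from row 2; 3 bumps 4 from row 3; 4 bumps 7 from row 4; 7 bumps 9 from row 5; 9 starts row 6. P = [[1, 5, 6, 10], [2, 8], [3], [4], [7], [9]], Q = [[1, 3, 8, 9], [2, 7], [4], [5], [6], [10]].

So P = [[1, 5, 6, 10], [2, 8], [3], [4], [7], [9]], Q = [[1, 3, 8, 9], [2, 7], [4], [5], [6], [10]].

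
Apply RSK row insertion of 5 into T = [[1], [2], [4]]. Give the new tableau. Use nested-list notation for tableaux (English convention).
5 is larger than every entry of row 1, so it is appended to row 1. The new tableau is [[1, 5], [2], [4]].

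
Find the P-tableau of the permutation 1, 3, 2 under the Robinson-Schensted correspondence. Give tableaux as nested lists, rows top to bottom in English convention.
P = [[1, 2], [3]]

Insert 1: appended to row 1. P = [[1]].
Insert 3: appended to row 1. P = [[1, 3]].
Insert 2: 2 bumps 3 from row 1; 3 starts row 2. P = [[1, 2], [3]].

So P = [[1, 2], [3]].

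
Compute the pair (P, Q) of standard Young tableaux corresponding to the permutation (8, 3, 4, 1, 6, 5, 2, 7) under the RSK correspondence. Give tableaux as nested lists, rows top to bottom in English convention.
Insert each entry of the permutation into P by Schensted row insertion, recording in Q the position of each new cell.

Insert 8: appended to row 1. P = [[8]].
Insert 3: 3 bumps 8 from row 1; 8 starts row 2. P = [[3], [8]].
Insert 4: appended to row 1. P = [[3, 4], [8]].
Insert 1: 1 bumps 3 from row 1; 3 bumps 8 from row 2; 8 starts row 3. P = [[1, 4], [3], [8]].
Insert 6: appended to row 1. P = [[1, 4, 6], [3], [8]].
Insert 5: 5 bumps 6 from row 1; 6 appends to row 2. P = [[1, 4, 5], [3, 6], [8]].
Insert 2: 2 bumps 4 from row 1; 4 bumps 6 from row 2; 6 bumps 8 from row 3; 8 starts row 4. P = [[1, 2, 5], [3, 4], [6], [8]].
Insert 7: appended to row 1. P = [[1, 2, 5, 7], [3, 4], [6], [8]].

So P = [[1, 2, 5, 7], [3, 4], [6], [8]], Q = [[1, 3, 5, 8], [2, 6], [4], [7]].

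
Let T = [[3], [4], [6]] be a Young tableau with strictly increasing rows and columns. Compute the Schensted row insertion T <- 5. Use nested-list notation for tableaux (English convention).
5 is larger than every entry of row 1, so it is appended to row 1. The new tableau is [[3, 5], [4], [6]].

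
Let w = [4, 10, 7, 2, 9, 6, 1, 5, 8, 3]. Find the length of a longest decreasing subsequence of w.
5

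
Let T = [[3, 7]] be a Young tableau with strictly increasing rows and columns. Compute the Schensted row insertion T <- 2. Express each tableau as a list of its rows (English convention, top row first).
In row 1, 2 replaces 3 (the leftmost entry greater than 2); 3 is bumped to row 2. 3 starts a new row 2. The new tableau is [[2, 7], [3]].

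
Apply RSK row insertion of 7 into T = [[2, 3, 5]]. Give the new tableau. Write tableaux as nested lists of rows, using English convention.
[[2, 3, 5, 7]]

7 is larger than every entry of row 1, so it is appended to row 1. The new tableau is [[2, 3, 5, 7]].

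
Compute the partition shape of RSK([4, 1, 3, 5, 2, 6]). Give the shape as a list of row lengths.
RSK row insertion gives P = [[1, 2, 5, 6], [3], [4]], which has shape [4, 1, 1].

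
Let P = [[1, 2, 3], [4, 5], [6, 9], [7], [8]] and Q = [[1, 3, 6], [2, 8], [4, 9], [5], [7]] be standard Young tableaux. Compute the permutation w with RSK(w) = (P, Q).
Reverse the RSK construction: for i from n down to 1, find the cell of Q containing i, remove the entry at that cell from P, and reverse-bump it up through P; the value ejected from row 1 is w(i).

Step i=9: Q has 9 at row 3, column 2; remove 9 from row 3 of P and reverse-bump: 9 enters row 2 and ejects 5; 5 enters row 1 and ejects 3. So w(9) = 3. P is now [[1, 2, 5], [4, 9], [6], [7], [8]].
Step i=8: Q has 8 at row 2, column 2; remove 9 from row 2 of P and reverse-bump: 9 enters row 1 and ejects 5. So w(8) = 5. P is now [[1, 2, 9], [4], [6], [7], [8]].
Step i=7: Q has 7 at row 5, column 1; remove 8 from row 5 of P and reverse-bump: 8 enters row 4 and ejects 7; 7 enters row 3 and ejects 6; 6 enters row 2 and ejects 4; 4 enters row 1 and ejects 2. So w(7) = 2. P is now [[1, 4, 9], [6], [7], [8]].
Step i=6: Q has 6 at row 1, column 3; remove that cell from P, ejecting 9. So w(6) = 9. P is now [[1, 4], [6], [7], [8]].
Step i=5: Q has 5 at row 4, column 1; remove 8 from row 4 of P and reverse-bump: 8 enters row 3 and ejects 7; 7 enters row 2 and ejects 6; 6 enters row 1 and ejects 4. So w(5) = 4. P is now [[1, 6], [7], [8]].
Step i=4: Q has 4 at row 3, column 1; remove 8 from row 3 of P and reverse-bump: 8 enters row 2 and ejects 7; 7 enters row 1 and ejects 6. So w(4) = 6. P is now [[1, 7], [8]].
Step i=3: Q has 3 at row 1, column 2; remove that cell from P, ejecting 7. So w(3) = 7. P is now [[1], [8]].
Step i=2: Q has 2 at row 2, column 1; remove 8 from row 2 of P and reverse-bump: 8 enters row 1 and ejects 1. So w(2) = 1. P is now [[8]].
Step i=1: Q has 1 at row 1, column 1; remove that cell from P, ejecting 8. So w(1) = 8. P is now [].

So w = 8 1 7 6 4 9 2 5 3.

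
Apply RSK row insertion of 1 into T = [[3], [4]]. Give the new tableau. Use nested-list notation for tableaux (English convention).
[[1], [3], [4]]

In row 1, 1 replaces 3 (the leftmost entry greater than 1); 3 is bumped to row 2. In row 2, 3 replaces 4 (the leftmost entry greater than 3); 4 is bumped to row 3. 4 starts a new row 3. The new tableau is [[1], [3], [4]].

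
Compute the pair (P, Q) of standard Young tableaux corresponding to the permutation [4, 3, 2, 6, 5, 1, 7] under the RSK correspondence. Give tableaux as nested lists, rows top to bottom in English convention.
Insert each entry of the permutation into P by Schensted row insertion, recording in Q the position of each new cell.

Insert 4: appended to row 1. P = [[4]].
Insert 3: 3 bumps 4 from row 1; 4 starts row 2. P = [[3], [4]].
Insert 2: 2 bumps 3 from row 1; 3 bumps 4 from row 2; 4 starts row 3. P = [[2], [3], [4]].
Insert 6: appended to row 1. P = [[2, 6], [3], [4]].
Insert 5: 5 bumps 6 from row 1; 6 appends to row 2. P = [[2, 5], [3, 6], [4]].
Insert 1: 1 bumps 2 from row 1; 2 bumps 3 from row 2; 3 bumps 4 from row 3; 4 starts row 4. P = [[1, 5], [2, 6], [3], [4]].
Insert 7: appended to row 1. P = [[1, 5, 7], [2, 6], [3], [4]].

So P = [[1, 5, 7], [2, 6], [3], [4]], Q = [[1, 4, 7], [2, 5], [3], [6]].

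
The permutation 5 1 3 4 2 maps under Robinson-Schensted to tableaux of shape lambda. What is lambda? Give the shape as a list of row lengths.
Row-insert each entry into an empty tableau.

After inserting 5: P = [[5]].
After inserting 1: P = [[1], [5]].
After inserting 3: P = [[1, 3], [5]].
After inserting 4: P = [[1, 3, 4], [5]].
After inserting 2: P = [[1, 2, 4], [3], [5]].

The final insertion tableau P = [[1, 2, 4], [3], [5]] has shape [3, 1, 1].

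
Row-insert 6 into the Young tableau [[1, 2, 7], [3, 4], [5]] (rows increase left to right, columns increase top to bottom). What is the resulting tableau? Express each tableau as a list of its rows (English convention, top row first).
[[1, 2, 6], [3, 4, 7], [5]]

In row 1, 6 replaces 7 (the leftmost entry greater than 6); 7 is bumped to row 2. 7 is appended to row 2. The new tableau is [[1, 2, 6], [3, 4, 7], [5]].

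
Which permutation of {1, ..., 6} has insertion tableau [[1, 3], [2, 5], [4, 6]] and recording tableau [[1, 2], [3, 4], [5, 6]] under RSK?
Reverse the RSK construction: for i from n down to 1, find the cell of Q containing i, remove the entry at that cell from P, and reverse-bump it up through P; the value ejected from row 1 is w(i).

Step i=6: Q has 6 at row 3, column 2; remove 6 from row 3 of P and reverse-bump: 6 enters row 2 and ejects 5; 5 enters row 1 and ejects 3. So w(6) = 3. P is now [[1, 5], [2, 6], [4]].
Step i=5: Q has 5 at row 3, column 1; remove 4 from row 3 of P and reverse-bump: 4 enters row 2 and ejects 2; 2 enters row 1 and ejects 1. So w(5) = 1. P is now [[2, 5], [4, 6]].
Step i=4: Q has 4 at row 2, column 2; remove 6 from row 2 of P and reverse-bump: 6 enters row 1 and ejects 5. So w(4) = 5. P is now [[2, 6], [4]].
Step i=3: Q has 3 at row 2, column 1; remove 4 from row 2 of P and reverse-bump: 4 enters row 1 and ejects 2. So w(3) = 2. P is now [[4, 6]].
Step i=2: Q has 2 at row 1, column 2; remove that cell from P, ejecting 6. So w(2) = 6. P is now [[4]].
Step i=1: Q has 1 at row 1, column 1; remove that cell from P, ejecting 4. So w(1) = 4. P is now [].

So w = 4 6 2 5 1 3.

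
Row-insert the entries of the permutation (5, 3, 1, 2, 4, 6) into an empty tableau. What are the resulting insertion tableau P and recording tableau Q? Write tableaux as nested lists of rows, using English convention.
P = [[1, 2, 4, 6], [3], [5]], Q = [[1, 4, 5, 6], [2], [3]]

Insert each entry of the permutation into P by Schensted row insertion, recording in Q the position of each new cell.

After inserting 5: P = [[5]].
After inserting 3: P = [[3], [5]].
After inserting 1: P = [[1], [3], [5]].
After inserting 2: P = [[1, 2], [3], [5]].
After inserting 4: P = [[1, 2, 4], [3], [5]].
After inserting 6: P = [[1, 2, 4, 6], [3], [5]].

So P = [[1, 2, 4, 6], [3], [5]], Q = [[1, 4, 5, 6], [2], [3]].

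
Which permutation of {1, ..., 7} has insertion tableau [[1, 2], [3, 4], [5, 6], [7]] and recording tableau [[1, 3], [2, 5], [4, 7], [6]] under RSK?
Reverse RSK: for i = n, n-1, ..., 1, locate i in Q, remove the corresponding corner cell from P, and reverse-bump its entry up through P; the value ejected from row 1 is w(i).

So w = 7 5 6 3 4 1 2.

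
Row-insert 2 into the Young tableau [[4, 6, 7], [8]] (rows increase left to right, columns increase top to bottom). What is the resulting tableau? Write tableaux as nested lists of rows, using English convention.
[[2, 6, 7], [4], [8]]

In row 1, 2 replaces 4 (the leftmost entry greater than 2); 4 is bumped to row 2. In row 2, 4 replaces 8 (the leftmost entry greater than 4); 8 is bumped to row 3. 8 starts a new row 3. The new tableau is [[2, 6, 7], [4], [8]].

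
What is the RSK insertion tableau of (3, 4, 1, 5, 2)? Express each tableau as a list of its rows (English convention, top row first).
After inserting 3: P = [[3]].
After inserting 4: P = [[3, 4]].
After inserting 1: P = [[1, 4], [3]].
After inserting 5: P = [[1, 4, 5], [3]].
After inserting 2: P = [[1, 2, 5], [3, 4]].

So P = [[1, 2, 5], [3, 4]].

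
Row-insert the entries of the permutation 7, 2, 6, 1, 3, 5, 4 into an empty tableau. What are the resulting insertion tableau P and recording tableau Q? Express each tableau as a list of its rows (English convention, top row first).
P = [[1, 3, 4], [2, 5], [6], [7]], Q = [[1, 3, 6], [2, 5], [4], [7]]

Insert each entry of the permutation into P by Schensted row insertion, recording in Q the position of each new cell.

Insert 7: appended to row 1. P = [[7]].
Insert 2: 2 bumps 7 from row 1; 7 starts row 2. P = [[2], [7]].
Insert 6: appended to row 1. P = [[2, 6], [7]].
Insert 1: 1 bumps 2 from row 1; 2 bumps 7 from row 2; 7 starts row 3. P = [[1, 6], [2], [7]].
Insert 3: 3 bumps 6 from row 1; 6 appends to row 2. P = [[1, 3], [2, 6], [7]].
Insert 5: appended to row 1. P = [[1, 3, 5], [2, 6], [7]].
Insert 4: 4 bumps 5 from row 1; 5 bumps 6 from row 2; 6 bumps 7 from row 3; 7 starts row 4. P = [[1, 3, 4], [2, 5], [6], [7]].

So P = [[1, 3, 4], [2, 5], [6], [7]], Q = [[1, 3, 6], [2, 5], [4], [7]].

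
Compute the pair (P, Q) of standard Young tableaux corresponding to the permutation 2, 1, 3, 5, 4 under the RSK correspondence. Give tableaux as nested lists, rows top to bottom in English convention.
Insert each entry of the permutation into P by Schensted row insertion, recording in Q the position of each new cell.

After inserting 2: P = [[2]].
After inserting 1: P = [[1], [2]].
After inserting 3: P = [[1, 3], [2]].
After inserting 5: P = [[1, 3, 5], [2]].
After inserting 4: P = [[1, 3, 4], [2, 5]].

So P = [[1, 3, 4], [2, 5]], Q = [[1, 3, 4], [2, 5]].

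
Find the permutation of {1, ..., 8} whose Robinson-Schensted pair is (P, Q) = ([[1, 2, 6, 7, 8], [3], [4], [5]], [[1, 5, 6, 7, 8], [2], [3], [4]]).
Reverse the RSK construction: for i from n down to 1, find the cell of Q containing i, remove the entry at that cell from P, and reverse-bump it up through P; the value ejected from row 1 is w(i).

Step i=8: Q has 8 at row 1, column 5; remove that cell from P, ejecting 8. So w(8) = 8. P is now [[1, 2, 6, 7], [3], [4], [5]].
Step i=7: Q has 7 at row 1, column 4; remove that cell from P, ejecting 7. So w(7) = 7. P is now [[1, 2, 6], [3], [4], [5]].
Step i=6: Q has 6 at row 1, column 3; remove that cell from P, ejecting 6. So w(6) = 6. P is now [[1, 2], [3], [4], [5]].
Step i=5: Q has 5 at row 1, column 2; remove that cell from P, ejecting 2. So w(5) = 2. P is now [[1], [3], [4], [5]].
Step i=4: Q has 4 at row 4, column 1; remove 5 from row 4 of P and reverse-bump: 5 enters row 3 and ejects 4; 4 enters row 2 and ejects 3; 3 enters row 1 and ejects 1. So w(4) = 1. P is now [[3], [4], [5]].
Step i=3: Q has 3 at row 3, column 1; remove 5 from row 3 of P and reverse-bump: 5 enters row 2 and ejects 4; 4 enters row 1 and ejects 3. So w(3) = 3. P is now [[4], [5]].
Step i=2: Q has 2 at row 2, column 1; remove 5 from row 2 of P and reverse-bump: 5 enters row 1 and ejects 4. So w(2) = 4. P is now [[5]].
Step i=1: Q has 1 at row 1, column 1; remove that cell from P, ejecting 5. So w(1) = 5. P is now [].

So w = 5 4 3 1 2 6 7 8.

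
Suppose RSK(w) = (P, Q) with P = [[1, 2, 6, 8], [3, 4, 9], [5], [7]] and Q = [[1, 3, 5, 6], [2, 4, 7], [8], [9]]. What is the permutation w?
3 1 7 5 6 9 8 4 2

Reverse RSK: for i = n, n-1, ..., 1, locate i in Q, remove the corresponding corner cell from P, and reverse-bump its entry up through P; the value ejected from row 1 is w(i).

So w = 3 1 7 5 6 9 8 4 2.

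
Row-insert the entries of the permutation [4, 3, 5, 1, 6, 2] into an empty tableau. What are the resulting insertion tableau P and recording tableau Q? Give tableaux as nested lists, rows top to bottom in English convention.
P = [[1, 2, 6], [3, 5], [4]], Q = [[1, 3, 5], [2, 6], [4]]

Insert each entry of the permutation into P by Schensted row insertion, recording in Q the position of each new cell.

After inserting 4: P = [[4]].
After inserting 3: P = [[3], [4]].
After inserting 5: P = [[3, 5], [4]].
After inserting 1: P = [[1, 5], [3], [4]].
After inserting 6: P = [[1, 5, 6], [3], [4]].
After inserting 2: P = [[1, 2, 6], [3, 5], [4]].

So P = [[1, 2, 6], [3, 5], [4]], Q = [[1, 3, 5], [2, 6], [4]].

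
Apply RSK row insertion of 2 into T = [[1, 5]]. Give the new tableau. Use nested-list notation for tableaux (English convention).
[[1, 2], [5]]

In row 1, 2 replaces 5 (the leftmost entry greater than 2); 5 is bumped to row 2. 5 starts a new row 2. The new tableau is [[1, 2], [5]].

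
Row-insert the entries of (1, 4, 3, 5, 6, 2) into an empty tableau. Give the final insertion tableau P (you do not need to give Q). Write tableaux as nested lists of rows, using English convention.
P = [[1, 2, 5, 6], [3], [4]]

Insert 1: appended to row 1. P = [[1]].
Insert 4: appended to row 1. P = [[1, 4]].
Insert 3: 3 bumps 4 from row 1; 4 starts row 2. P = [[1, 3], [4]].
Insert 5: appended to row 1. P = [[1, 3, 5], [4]].
Insert 6: appended to row 1. P = [[1, 3, 5, 6], [4]].
Insert 2: 2 bumps 3 from row 1; 3 bumps 4 from row 2; 4 starts row 3. P = [[1, 2, 5, 6], [3], [4]].

So P = [[1, 2, 5, 6], [3], [4]].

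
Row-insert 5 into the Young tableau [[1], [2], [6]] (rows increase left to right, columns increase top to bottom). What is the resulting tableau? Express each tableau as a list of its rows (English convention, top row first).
[[1, 5], [2], [6]]

5 is larger than every entry of row 1, so it is appended to row 1. The new tableau is [[1, 5], [2], [6]].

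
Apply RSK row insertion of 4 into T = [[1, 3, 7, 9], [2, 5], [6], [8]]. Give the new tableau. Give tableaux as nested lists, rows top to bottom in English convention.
[[1, 3, 4, 9], [2, 5, 7], [6], [8]]

In row 1, 4 replaces 7 (the leftmost entry greater than 4); 7 is bumped to row 2. 7 is appended to row 2. The new tableau is [[1, 3, 4, 9], [2, 5, 7], [6], [8]].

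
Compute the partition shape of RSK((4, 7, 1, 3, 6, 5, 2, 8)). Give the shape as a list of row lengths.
Row-insert each entry into an empty tableau.

After inserting 4: P = [[4]].
After inserting 7: P = [[4, 7]].
After inserting 1: P = [[1, 7], [4]].
After inserting 3: P = [[1, 3], [4, 7]].
After inserting 6: P = [[1, 3, 6], [4, 7]].
After inserting 5: P = [[1, 3, 5], [4, 6], [7]].
After inserting 2: P = [[1, 2, 5], [3, 6], [4], [7]].
After inserting 8: P = [[1, 2, 5, 8], [3, 6], [4], [7]].

The final insertion tableau P = [[1, 2, 5, 8], [3, 6], [4], [7]] has shape [4, 2, 1, 1].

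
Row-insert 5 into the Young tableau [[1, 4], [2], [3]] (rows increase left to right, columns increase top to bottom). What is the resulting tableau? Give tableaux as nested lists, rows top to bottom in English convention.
5 is larger than every entry of row 1, so it is appended to row 1. The new tableau is [[1, 4, 5], [2], [3]].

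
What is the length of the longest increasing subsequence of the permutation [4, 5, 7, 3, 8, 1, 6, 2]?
4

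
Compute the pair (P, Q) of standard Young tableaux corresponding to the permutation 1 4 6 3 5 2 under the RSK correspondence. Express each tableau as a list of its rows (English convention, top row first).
P = [[1, 2, 5], [3, 6], [4]], Q = [[1, 2, 3], [4, 5], [6]]

Insert each entry of the permutation into P by Schensted row insertion, recording in Q the position of each new cell.

Insert 1: appended to row 1. P = [[1]].
Insert 4: appended to row 1. P = [[1, 4]].
Insert 6: appended to row 1. P = [[1, 4, 6]].
Insert 3: 3 bumps 4 from row 1; 4 starts row 2. P = [[1, 3, 6], [4]].
Insert 5: 5 bumps 6 from row 1; 6 appends to row 2. P = [[1, 3, 5], [4, 6]].
Insert 2: 2 bumps 3 from row 1; 3 bumps 4 from row 2; 4 starts row 3. P = [[1, 2, 5], [3, 6], [4]].

So P = [[1, 2, 5], [3, 6], [4]], Q = [[1, 2, 3], [4, 5], [6]].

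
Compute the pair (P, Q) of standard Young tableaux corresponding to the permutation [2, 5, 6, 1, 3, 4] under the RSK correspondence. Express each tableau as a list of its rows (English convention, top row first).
Insert each entry of the permutation into P by Schensted row insertion, recording in Q the position of each new cell.

Insert 2: appended to row 1. P = [[2]].
Insert 5: appended to row 1. P = [[2, 5]].
Insert 6: appended to row 1. P = [[2, 5, 6]].
Insert 1: 1 bumps 2 from row 1; 2 starts row 2. P = [[1, 5, 6], [2]].
Insert 3: 3 bumps 5 from row 1; 5 appends to row 2. P = [[1, 3, 6], [2, 5]].
Insert 4: 4 bumps 6 from row 1; 6 appends to row 2. P = [[1, 3, 4], [2, 5, 6]].

So P = [[1, 3, 4], [2, 5, 6]], Q = [[1, 2, 3], [4, 5, 6]].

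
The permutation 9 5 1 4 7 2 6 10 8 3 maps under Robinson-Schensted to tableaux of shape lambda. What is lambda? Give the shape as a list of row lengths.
[4, 3, 2, 1]

Row-insert each entry into an empty tableau.

After inserting 9: P = [[9]].
After inserting 5: P = [[5], [9]].
After inserting 1: P = [[1], [5], [9]].
After inserting 4: P = [[1, 4], [5], [9]].
After inserting 7: P = [[1, 4, 7], [5], [9]].
After inserting 2: P = [[1, 2, 7], [4], [5], [9]].
After inserting 6: P = [[1, 2, 6], [4, 7], [5], [9]].
After inserting 10: P = [[1, 2, 6, 10], [4, 7], [5], [9]].
After inserting 8: P = [[1, 2, 6, 8], [4, 7, 10], [5], [9]].
After inserting 3: P = [[1, 2, 3, 8], [4, 6, 10], [5, 7], [9]].

The final insertion tableau P = [[1, 2, 3, 8], [4, 6, 10], [5, 7], [9]] has shape [4, 3, 2, 1].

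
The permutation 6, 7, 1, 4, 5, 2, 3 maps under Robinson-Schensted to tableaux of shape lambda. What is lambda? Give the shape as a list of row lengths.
[3, 2, 2]

Row-insert each entry into an empty tableau.

After inserting 6: P = [[6]].
After inserting 7: P = [[6, 7]].
After inserting 1: P = [[1, 7], [6]].
After inserting 4: P = [[1, 4], [6, 7]].
After inserting 5: P = [[1, 4, 5], [6, 7]].
After inserting 2: P = [[1, 2, 5], [4, 7], [6]].
After inserting 3: P = [[1, 2, 3], [4, 5], [6, 7]].

The final insertion tableau P = [[1, 2, 3], [4, 5], [6, 7]] has shape [3, 2, 2].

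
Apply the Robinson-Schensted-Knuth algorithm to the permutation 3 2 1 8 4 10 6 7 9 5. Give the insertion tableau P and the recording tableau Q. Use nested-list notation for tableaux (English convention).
P = [[1, 4, 5, 7, 9], [2, 6, 10], [3, 8]], Q = [[1, 4, 6, 8, 9], [2, 5, 7], [3, 10]]

Insert each entry of the permutation into P by Schensted row insertion, recording in Q the position of each new cell.

Insert 3: appended to row 1. P = [[3]].
Insert 2: 2 bumps 3 from row 1; 3 starts row 2. P = [[2], [3]].
Insert 1: 1 bumps 2 from row 1; 2 bumps 3 from row 2; 3 starts row 3. P = [[1], [2], [3]].
Insert 8: appended to row 1. P = [[1, 8], [2], [3]].
Insert 4: 4 bumps 8 from row 1; 8 appends to row 2. P = [[1, 4], [2, 8], [3]].
Insert 10: appended to row 1. P = [[1, 4, 10], [2, 8], [3]].
Insert 6: 6 bumps 10 from row 1; 10 appends to row 2. P = [[1, 4, 6], [2, 8, 10], [3]].
Insert 7: appended to row 1. P = [[1, 4, 6, 7], [2, 8, 10], [3]].
Insert 9: appended to row 1. P = [[1, 4, 6, 7, 9], [2, 8, 10], [3]].
Insert 5: 5 bumps 6 from row 1; 6 bumps 8 from row 2; 8 appends to row 3. P = [[1, 4, 5, 7, 9], [2, 6, 10], [3, 8]].

So P = [[1, 4, 5, 7, 9], [2, 6, 10], [3, 8]], Q = [[1, 4, 6, 8, 9], [2, 5, 7], [3, 10]].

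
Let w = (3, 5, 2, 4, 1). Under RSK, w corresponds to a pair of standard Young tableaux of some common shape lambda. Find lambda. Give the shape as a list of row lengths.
[2, 2, 1]

Row-insert each entry into an empty tableau.

After inserting 3: P = [[3]].
After inserting 5: P = [[3, 5]].
After inserting 2: P = [[2, 5], [3]].
After inserting 4: P = [[2, 4], [3, 5]].
After inserting 1: P = [[1, 4], [2, 5], [3]].

The final insertion tableau P = [[1, 4], [2, 5], [3]] has shape [2, 2, 1].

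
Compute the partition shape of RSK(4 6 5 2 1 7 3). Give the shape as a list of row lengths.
[3, 2, 1, 1]

RSK row insertion gives P = [[1, 3, 7], [2, 5], [4], [6]], which has shape [3, 2, 1, 1].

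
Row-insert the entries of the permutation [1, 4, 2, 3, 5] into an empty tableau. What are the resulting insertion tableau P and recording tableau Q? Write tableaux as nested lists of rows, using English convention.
P = [[1, 2, 3, 5], [4]], Q = [[1, 2, 4, 5], [3]]

Insert each entry of the permutation into P by Schensted row insertion, recording in Q the position of each new cell.

Insert 1: appended to row 1. P = [[1]], Q = [[1]].
Insert 4: appended to row 1. P = [[1, 4]], Q = [[1, 2]].
Insert 2: 2 bumps 4 from row 1; 4 starts row 2. P = [[1, 2], [4]], Q = [[1, 2], [3]].
Insert 3: appended to row 1. P = [[1, 2, 3], [4]], Q = [[1, 2, 4], [3]].
Insert 5: appended to row 1. P = [[1, 2, 3, 5], [4]], Q = [[1, 2, 4, 5], [3]].

So P = [[1, 2, 3, 5], [4]], Q = [[1, 2, 4, 5], [3]].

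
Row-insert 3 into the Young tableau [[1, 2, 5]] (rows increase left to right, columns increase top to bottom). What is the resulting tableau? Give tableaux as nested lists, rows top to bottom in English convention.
[[1, 2, 3], [5]]

In row 1, 3 replaces 5 (the leftmost entry greater than 3); 5 is bumped to row 2. 5 starts a new row 2. The new tableau is [[1, 2, 3], [5]].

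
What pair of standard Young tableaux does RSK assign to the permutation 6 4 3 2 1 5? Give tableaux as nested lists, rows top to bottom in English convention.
P = [[1, 5], [2], [3], [4], [6]], Q = [[1, 6], [2], [3], [4], [5]]

Insert each entry of the permutation into P by Schensted row insertion, recording in Q the position of each new cell.

After inserting 6: P = [[6]].
After inserting 4: P = [[4], [6]].
After inserting 3: P = [[3], [4], [6]].
After inserting 2: P = [[2], [3], [4], [6]].
After inserting 1: P = [[1], [2], [3], [4], [6]].
After inserting 5: P = [[1, 5], [2], [3], [4], [6]].

So P = [[1, 5], [2], [3], [4], [6]], Q = [[1, 6], [2], [3], [4], [5]].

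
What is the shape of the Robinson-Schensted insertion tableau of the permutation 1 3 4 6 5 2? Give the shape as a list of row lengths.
[4, 1, 1]

Row-insert each entry into an empty tableau.

After inserting 1: P = [[1]].
After inserting 3: P = [[1, 3]].
After inserting 4: P = [[1, 3, 4]].
After inserting 6: P = [[1, 3, 4, 6]].
After inserting 5: P = [[1, 3, 4, 5], [6]].
After inserting 2: P = [[1, 2, 4, 5], [3], [6]].

The final insertion tableau P = [[1, 2, 4, 5], [3], [6]] has shape [4, 1, 1].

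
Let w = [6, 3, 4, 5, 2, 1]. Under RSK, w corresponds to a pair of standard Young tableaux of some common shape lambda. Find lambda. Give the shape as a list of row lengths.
[3, 1, 1, 1]

Row-insert each entry into an empty tableau.

After inserting 6: P = [[6]].
After inserting 3: P = [[3], [6]].
After inserting 4: P = [[3, 4], [6]].
After inserting 5: P = [[3, 4, 5], [6]].
After inserting 2: P = [[2, 4, 5], [3], [6]].
After inserting 1: P = [[1, 4, 5], [2], [3], [6]].

The final insertion tableau P = [[1, 4, 5], [2], [3], [6]] has shape [3, 1, 1, 1].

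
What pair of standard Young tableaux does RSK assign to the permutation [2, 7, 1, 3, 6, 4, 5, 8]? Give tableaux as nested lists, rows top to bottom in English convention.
P = [[1, 3, 4, 5, 8], [2, 6], [7]], Q = [[1, 2, 5, 7, 8], [3, 4], [6]]

Insert each entry of the permutation into P by Schensted row insertion, recording in Q the position of each new cell.

Insert 2: appended to row 1. P = [[2]].
Insert 7: appended to row 1. P = [[2, 7]].
Insert 1: 1 bumps 2 from row 1; 2 starts row 2. P = [[1, 7], [2]].
Insert 3: 3 bumps 7 from row 1; 7 appends to row 2. P = [[1, 3], [2, 7]].
Insert 6: appended to row 1. P = [[1, 3, 6], [2, 7]].
Insert 4: 4 bumps 6 from row 1; 6 bumps 7 from row 2; 7 starts row 3. P = [[1, 3, 4], [2, 6], [7]].
Insert 5: appended to row 1. P = [[1, 3, 4, 5], [2, 6], [7]].
Insert 8: appended to row 1. P = [[1, 3, 4, 5, 8], [2, 6], [7]].

So P = [[1, 3, 4, 5, 8], [2, 6], [7]], Q = [[1, 2, 5, 7, 8], [3, 4], [6]].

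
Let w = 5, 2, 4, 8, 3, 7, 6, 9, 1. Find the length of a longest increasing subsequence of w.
4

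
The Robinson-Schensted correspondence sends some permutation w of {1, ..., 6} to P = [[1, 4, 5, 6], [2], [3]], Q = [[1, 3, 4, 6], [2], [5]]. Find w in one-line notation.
Reverse RSK: for i = n, n-1, ..., 1, locate i in Q, remove the corresponding corner cell from P, and reverse-bump its entry up through P; the value ejected from row 1 is w(i).

So w = 3 2 4 5 1 6.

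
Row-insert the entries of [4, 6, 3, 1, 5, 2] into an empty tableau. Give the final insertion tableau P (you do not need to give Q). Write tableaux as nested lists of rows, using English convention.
P = [[1, 2], [3, 5], [4, 6]]

Insert 4: appended to row 1. P = [[4]].
Insert 6: appended to row 1. P = [[4, 6]].
Insert 3: 3 bumps 4 from row 1; 4 starts row 2. P = [[3, 6], [4]].
Insert 1: 1 bumps 3 from row 1; 3 bumps 4 from row 2; 4 starts row 3. P = [[1, 6], [3], [4]].
Insert 5: 5 bumps 6 from row 1; 6 appends to row 2. P = [[1, 5], [3, 6], [4]].
Insert 2: 2 bumps 5 from row 1; 5 bumps 6 from row 2; 6 appends to row 3. P = [[1, 2], [3, 5], [4, 6]].

So P = [[1, 2], [3, 5], [4, 6]].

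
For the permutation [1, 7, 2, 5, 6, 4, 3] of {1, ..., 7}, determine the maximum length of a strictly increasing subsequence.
4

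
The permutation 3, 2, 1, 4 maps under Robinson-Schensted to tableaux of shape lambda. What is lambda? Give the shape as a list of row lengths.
[2, 1, 1]

Row-insert each entry into an empty tableau.

After inserting 3: P = [[3]].
After inserting 2: P = [[2], [3]].
After inserting 1: P = [[1], [2], [3]].
After inserting 4: P = [[1, 4], [2], [3]].

The final insertion tableau P = [[1, 4], [2], [3]] has shape [2, 1, 1].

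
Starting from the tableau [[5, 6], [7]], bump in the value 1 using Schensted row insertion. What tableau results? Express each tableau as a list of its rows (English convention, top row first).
[[1, 6], [5], [7]]

In row 1, 1 replaces 5 (the leftmost entry greater than 1); 5 is bumped to row 2. In row 2, 5 replaces 7 (the leftmost entry greater than 5); 7 is bumped to row 3. 7 starts a new row 3. The new tableau is [[1, 6], [5], [7]].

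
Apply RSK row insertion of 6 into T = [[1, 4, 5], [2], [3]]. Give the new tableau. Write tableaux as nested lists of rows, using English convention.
6 is larger than every entry of row 1, so it is appended to row 1. The new tableau is [[1, 4, 5, 6], [2], [3]].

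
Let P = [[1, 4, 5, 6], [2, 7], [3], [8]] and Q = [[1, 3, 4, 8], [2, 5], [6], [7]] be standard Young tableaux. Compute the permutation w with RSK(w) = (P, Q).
3 2 4 8 7 5 1 6

Reverse the RSK construction: for i from n down to 1, find the cell of Q containing i, remove the entry at that cell from P, and reverse-bump it up through P; the value ejected from row 1 is w(i).

Step i=8: Q has 8 at row 1, column 4; remove that cell from P, ejecting 6. So w(8) = 6. P is now [[1, 4, 5], [2, 7], [3], [8]].
Step i=7: Q has 7 at row 4, column 1; remove 8 from row 4 of P and reverse-bump: 8 enters row 3 and ejects 3; 3 enters row 2 and ejects 2; 2 enters row 1 and ejects 1. So w(7) = 1. P is now [[2, 4, 5], [3, 7], [8]].
Step i=6: Q has 6 at row 3, column 1; remove 8 from row 3 of P and reverse-bump: 8 enters row 2 and ejects 7; 7 enters row 1 and ejects 5. So w(6) = 5. P is now [[2, 4, 7], [3, 8]].
Step i=5: Q has 5 at row 2, column 2; remove 8 from row 2 of P and reverse-bump: 8 enters row 1 and ejects 7. So w(5) = 7. P is now [[2, 4, 8], [3]].
Step i=4: Q has 4 at row 1, column 3; remove that cell from P, ejecting 8. So w(4) = 8. P is now [[2, 4], [3]].
Step i=3: Q has 3 at row 1, column 2; remove that cell from P, ejecting 4. So w(3) = 4. P is now [[2], [3]].
Step i=2: Q has 2 at row 2, column 1; remove 3 from row 2 of P and reverse-bump: 3 enters row 1 and ejects 2. So w(2) = 2. P is now [[3]].
Step i=1: Q has 1 at row 1, column 1; remove that cell from P, ejecting 3. So w(1) = 3. P is now [].

So w = 3 2 4 8 7 5 1 6.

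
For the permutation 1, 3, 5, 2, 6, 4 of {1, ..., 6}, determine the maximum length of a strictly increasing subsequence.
4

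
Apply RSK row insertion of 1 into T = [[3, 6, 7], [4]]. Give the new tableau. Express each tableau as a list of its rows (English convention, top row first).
In row 1, 1 replaces 3 (the leftmost entry greater than 1); 3 is bumped to row 2. In row 2, 3 replaces 4 (the leftmost entry greater than 3); 4 is bumped to row 3. 4 starts a new row 3. The new tableau is [[1, 6, 7], [3], [4]].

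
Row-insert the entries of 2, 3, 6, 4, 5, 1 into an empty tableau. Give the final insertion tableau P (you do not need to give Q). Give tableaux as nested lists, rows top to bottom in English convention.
Insert 2: appended to row 1. P = [[2]].
Insert 3: appended to row 1. P = [[2, 3]].
Insert 6: appended to row 1. P = [[2, 3, 6]].
Insert 4: 4 bumps 6 from row 1; 6 starts row 2. P = [[2, 3, 4], [6]].
Insert 5: appended to row 1. P = [[2, 3, 4, 5], [6]].
Insert 1: 1 bumps 2 from row 1; 2 bumps 6 from row 2; 6 starts row 3. P = [[1, 3, 4, 5], [2], [6]].

So P = [[1, 3, 4, 5], [2], [6]].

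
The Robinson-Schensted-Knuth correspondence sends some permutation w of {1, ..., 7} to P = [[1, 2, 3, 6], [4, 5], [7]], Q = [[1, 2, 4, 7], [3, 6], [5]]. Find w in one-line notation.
Reverse the RSK construction: for i from n down to 1, find the cell of Q containing i, remove the entry at that cell from P, and reverse-bump it up through P; the value ejected from row 1 is w(i).

Step i=7: Q has 7 at row 1, column 4; remove that cell from P, ejecting 6. So w(7) = 6. P is now [[1, 2, 3], [4, 5], [7]].
Step i=6: Q has 6 at row 2, column 2; remove 5 from row 2 of P and reverse-bump: 5 enters row 1 and ejects 3. So w(6) = 3. P is now [[1, 2, 5], [4], [7]].
Step i=5: Q has 5 at row 3, column 1; remove 7 from row 3 of P and reverse-bump: 7 enters row 2 and ejects 4; 4 enters row 1 and ejects 2. So w(5) = 2. P is now [[1, 4, 5], [7]].
Step i=4: Q has 4 at row 1, column 3; remove that cell from P, ejecting 5. So w(4) = 5. P is now [[1, 4], [7]].
Step i=3: Q has 3 at row 2, column 1; remove 7 from row 2 of P and reverse-bump: 7 enters row 1 and ejects 4. So w(3) = 4. P is now [[1, 7]].
Step i=2: Q has 2 at row 1, column 2; remove that cell from P, ejecting 7. So w(2) = 7. P is now [[1]].
Step i=1: Q has 1 at row 1, column 1; remove that cell from P, ejecting 1. So w(1) = 1. P is now [].

So w = 1 7 4 5 2 3 6.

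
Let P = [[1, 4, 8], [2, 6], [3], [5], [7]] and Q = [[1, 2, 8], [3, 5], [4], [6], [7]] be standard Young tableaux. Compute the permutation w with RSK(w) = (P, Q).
Reverse RSK: for i = n, n-1, ..., 1, locate i in Q, remove the corresponding corner cell from P, and reverse-bump its entry up through P; the value ejected from row 1 is w(i).

So w = 5 7 6 3 4 2 1 8.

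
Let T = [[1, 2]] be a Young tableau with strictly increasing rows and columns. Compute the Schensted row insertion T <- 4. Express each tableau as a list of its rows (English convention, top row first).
4 is larger than every entry of row 1, so it is appended to row 1. The new tableau is [[1, 2, 4]].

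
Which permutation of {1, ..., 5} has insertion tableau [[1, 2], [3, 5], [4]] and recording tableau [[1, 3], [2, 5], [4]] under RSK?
Reverse the RSK construction: for i from n down to 1, find the cell of Q containing i, remove the entry at that cell from P, and reverse-bump it up through P; the value ejected from row 1 is w(i).

Step i=5: Q has 5 at row 2, column 2; remove 5 from row 2 of P and reverse-bump: 5 enters row 1 and ejects 2. So w(5) = 2. P is now [[1, 5], [3], [4]].
Step i=4: Q has 4 at row 3, column 1; remove 4 from row 3 of P and reverse-bump: 4 enters row 2 and ejects 3; 3 enters row 1 and ejects 1. So w(4) = 1. P is now [[3, 5], [4]].
Step i=3: Q has 3 at row 1, column 2; remove that cell from P, ejecting 5. So w(3) = 5. P is now [[3], [4]].
Step i=2: Q has 2 at row 2, column 1; remove 4 from row 2 of P and reverse-bump: 4 enters row 1 and ejects 3. So w(2) = 3. P is now [[4]].
Step i=1: Q has 1 at row 1, column 1; remove that cell from P, ejecting 4. So w(1) = 4. P is now [].

So w = 4 3 5 1 2.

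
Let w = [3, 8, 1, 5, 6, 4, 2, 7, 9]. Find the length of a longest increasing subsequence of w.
5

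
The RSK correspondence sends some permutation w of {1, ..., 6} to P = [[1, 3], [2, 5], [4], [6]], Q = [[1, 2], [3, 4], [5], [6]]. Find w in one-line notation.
Reverse RSK: for i = n, n-1, ..., 1, locate i in Q, remove the corresponding corner cell from P, and reverse-bump its entry up through P; the value ejected from row 1 is w(i).

So w = 4 6 2 5 3 1.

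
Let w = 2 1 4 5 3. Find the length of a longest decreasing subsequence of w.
2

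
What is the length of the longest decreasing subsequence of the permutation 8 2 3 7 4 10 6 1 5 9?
4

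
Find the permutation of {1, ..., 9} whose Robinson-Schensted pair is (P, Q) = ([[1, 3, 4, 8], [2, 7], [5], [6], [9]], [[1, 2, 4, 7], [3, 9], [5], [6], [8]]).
Reverse the RSK construction: for i from n down to 1, find the cell of Q containing i, remove the entry at that cell from P, and reverse-bump it up through P; the value ejected from row 1 is w(i).

Step i=9: Q has 9 at row 2, column 2; remove 7 from row 2 of P and reverse-bump: 7 enters row 1 and ejects 4. So w(9) = 4. P is now [[1, 3, 7, 8], [2], [5], [6], [9]].
Step i=8: Q has 8 at row 5, column 1; remove 9 from row 5 of P and reverse-bump: 9 enters row 4 and ejects 6; 6 enters row 3 and ejects 5; 5 enters row 2 and ejects 2; 2 enters row 1 and ejects 1. So w(8) = 1. P is now [[2, 3, 7, 8], [5], [6], [9]].
Step i=7: Q has 7 at row 1, column 4; remove that cell from P, ejecting 8. So w(7) = 8. P is now [[2, 3, 7], [5], [6], [9]].
Step i=6: Q has 6 at row 4, column 1; remove 9 from row 4 of P and reverse-bump: 9 enters row 3 and ejects 6; 6 enters row 2 and ejects 5; 5 enters row 1 and ejects 3. So w(6) = 3. P is now [[2, 5, 7], [6], [9]].
Step i=5: Q has 5 at row 3, column 1; remove 9 from row 3 of P and reverse-bump: 9 enters row 2 and ejects 6; 6 enters row 1 and ejects 5. So w(5) = 5. P is now [[2, 6, 7], [9]].
Step i=4: Q has 4 at row 1, column 3; remove that cell from P, ejecting 7. So w(4) = 7. P is now [[2, 6], [9]].
Step i=3: Q has 3 at row 2, column 1; remove 9 from row 2 of P and reverse-bump: 9 enters row 1 and ejects 6. So w(3) = 6. P is now [[2, 9]].
Step i=2: Q has 2 at row 1, column 2; remove that cell from P, ejecting 9. So w(2) = 9. P is now [[2]].
Step i=1: Q has 1 at row 1, column 1; remove that cell from P, ejecting 2. So w(1) = 2. P is now [].

So w = 2 9 6 7 5 3 8 1 4.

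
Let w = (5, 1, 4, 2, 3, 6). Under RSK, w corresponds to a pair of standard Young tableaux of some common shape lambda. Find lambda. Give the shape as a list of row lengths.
[4, 1, 1]

RSK row insertion gives P = [[1, 2, 3, 6], [4], [5]], which has shape [4, 1, 1].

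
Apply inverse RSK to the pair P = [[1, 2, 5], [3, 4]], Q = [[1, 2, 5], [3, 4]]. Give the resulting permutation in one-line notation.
Reverse the RSK construction: for i from n down to 1, find the cell of Q containing i, remove the entry at that cell from P, and reverse-bump it up through P; the value ejected from row 1 is w(i).

Step i=5: Q has 5 at row 1, column 3; remove that cell from P, ejecting 5. So w(5) = 5. P is now [[1, 2], [3, 4]].
Step i=4: Q has 4 at row 2, column 2; remove 4 from row 2 of P and reverse-bump: 4 enters row 1 and ejects 2. So w(4) = 2. P is now [[1, 4], [3]].
Step i=3: Q has 3 at row 2, column 1; remove 3 from row 2 of P and reverse-bump: 3 enters row 1 and ejects 1. So w(3) = 1. P is now [[3, 4]].
Step i=2: Q has 2 at row 1, column 2; remove that cell from P, ejecting 4. So w(2) = 4. P is now [[3]].
Step i=1: Q has 1 at row 1, column 1; remove that cell from P, ejecting 3. So w(1) = 3. P is now [].

So w = 3 4 1 2 5.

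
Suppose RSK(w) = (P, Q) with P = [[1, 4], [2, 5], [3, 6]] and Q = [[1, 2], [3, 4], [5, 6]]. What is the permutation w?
3 6 2 5 1 4

Reverse the RSK construction: for i from n down to 1, find the cell of Q containing i, remove the entry at that cell from P, and reverse-bump it up through P; the value ejected from row 1 is w(i).

Step i=6: Q has 6 at row 3, column 2; remove 6 from row 3 of P and reverse-bump: 6 enters row 2 and ejects 5; 5 enters row 1 and ejects 4. So w(6) = 4. P is now [[1, 5], [2, 6], [3]].
Step i=5: Q has 5 at row 3, column 1; remove 3 from row 3 of P and reverse-bump: 3 enters row 2 and ejects 2; 2 enters row 1 and ejects 1. So w(5) = 1. P is now [[2, 5], [3, 6]].
Step i=4: Q has 4 at row 2, column 2; remove 6 from row 2 of P and reverse-bump: 6 enters row 1 and ejects 5. So w(4) = 5. P is now [[2, 6], [3]].
Step i=3: Q has 3 at row 2, column 1; remove 3 from row 2 of P and reverse-bump: 3 enters row 1 and ejects 2. So w(3) = 2. P is now [[3, 6]].
Step i=2: Q has 2 at row 1, column 2; remove that cell from P, ejecting 6. So w(2) = 6. P is now [[3]].
Step i=1: Q has 1 at row 1, column 1; remove that cell from P, ejecting 3. So w(1) = 3. P is now [].

So w = 3 6 2 5 1 4.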